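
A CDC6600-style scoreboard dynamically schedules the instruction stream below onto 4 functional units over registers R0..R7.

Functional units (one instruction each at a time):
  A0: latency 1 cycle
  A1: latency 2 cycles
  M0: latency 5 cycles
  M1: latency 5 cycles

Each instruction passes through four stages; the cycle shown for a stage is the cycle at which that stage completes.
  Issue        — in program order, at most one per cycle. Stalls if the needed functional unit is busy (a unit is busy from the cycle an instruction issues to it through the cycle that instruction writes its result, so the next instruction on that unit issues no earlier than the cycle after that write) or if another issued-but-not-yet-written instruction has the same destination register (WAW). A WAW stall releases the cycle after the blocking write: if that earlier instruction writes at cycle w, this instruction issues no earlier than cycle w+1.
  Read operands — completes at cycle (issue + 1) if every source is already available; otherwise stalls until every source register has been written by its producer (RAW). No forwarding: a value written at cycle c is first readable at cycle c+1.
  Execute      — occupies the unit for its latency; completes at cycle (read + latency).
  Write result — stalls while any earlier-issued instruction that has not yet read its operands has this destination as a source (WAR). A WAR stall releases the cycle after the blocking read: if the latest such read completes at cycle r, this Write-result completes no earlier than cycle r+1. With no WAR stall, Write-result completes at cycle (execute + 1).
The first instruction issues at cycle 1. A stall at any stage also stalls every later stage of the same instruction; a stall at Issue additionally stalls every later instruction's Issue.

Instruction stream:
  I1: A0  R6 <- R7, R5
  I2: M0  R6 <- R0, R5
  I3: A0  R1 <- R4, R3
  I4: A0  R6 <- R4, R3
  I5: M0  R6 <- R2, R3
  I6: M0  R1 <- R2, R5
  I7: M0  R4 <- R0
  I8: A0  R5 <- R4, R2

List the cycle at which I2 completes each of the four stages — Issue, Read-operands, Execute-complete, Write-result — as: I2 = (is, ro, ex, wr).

  I1 | 1 | 2 | 3 | 4
  I2 | 5 | 6 | 11 | 12   WAW R6: wait I1 write@4
  I3 | 6 | 7 | 8 | 9
  I4 | 13 | 14 | 15 | 16   WAW R6: wait I2 write@12
  I5 | 17 | 18 | 23 | 24   WAW R6: wait I4 write@16
  I6 | 25 | 26 | 31 | 32   struct: M0 busy until I5 writes@24
  I7 | 33 | 34 | 39 | 40   struct: M0 busy until I6 writes@32
  I8 | 34 | 41 | 42 | 43   RAW R4: wait I7 write@40

I2 = (5, 6, 11, 12)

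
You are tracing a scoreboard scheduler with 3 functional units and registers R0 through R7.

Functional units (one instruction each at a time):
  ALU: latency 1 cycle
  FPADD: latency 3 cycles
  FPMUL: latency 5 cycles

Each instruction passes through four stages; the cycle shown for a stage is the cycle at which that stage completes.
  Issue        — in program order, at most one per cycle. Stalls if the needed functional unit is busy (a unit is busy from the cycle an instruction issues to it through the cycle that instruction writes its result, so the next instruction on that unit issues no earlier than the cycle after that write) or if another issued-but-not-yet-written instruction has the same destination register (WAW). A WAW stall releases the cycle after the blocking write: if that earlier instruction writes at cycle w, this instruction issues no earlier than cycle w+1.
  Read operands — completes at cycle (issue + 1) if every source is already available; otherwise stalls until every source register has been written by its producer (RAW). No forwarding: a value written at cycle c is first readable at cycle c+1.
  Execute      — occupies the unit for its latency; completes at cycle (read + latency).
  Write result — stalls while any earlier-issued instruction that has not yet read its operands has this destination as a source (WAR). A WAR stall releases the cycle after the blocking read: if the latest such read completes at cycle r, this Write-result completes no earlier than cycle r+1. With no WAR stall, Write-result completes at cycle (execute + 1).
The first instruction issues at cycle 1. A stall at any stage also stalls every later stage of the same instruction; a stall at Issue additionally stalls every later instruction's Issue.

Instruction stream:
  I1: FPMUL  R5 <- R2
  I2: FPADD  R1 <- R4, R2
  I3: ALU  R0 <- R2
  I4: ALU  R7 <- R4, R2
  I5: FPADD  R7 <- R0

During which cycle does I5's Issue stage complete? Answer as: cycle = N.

I1 -> (1, 2, 7, 8)
I2 -> (2, 3, 6, 7)
I3 -> (3, 4, 5, 6)
I4 -> (7, 8, 9, 10)  // struct: ALU busy until I3 writes@6
I5 -> (11, 12, 15, 16)  // WAW R7: wait I4 write@10

cycle = 11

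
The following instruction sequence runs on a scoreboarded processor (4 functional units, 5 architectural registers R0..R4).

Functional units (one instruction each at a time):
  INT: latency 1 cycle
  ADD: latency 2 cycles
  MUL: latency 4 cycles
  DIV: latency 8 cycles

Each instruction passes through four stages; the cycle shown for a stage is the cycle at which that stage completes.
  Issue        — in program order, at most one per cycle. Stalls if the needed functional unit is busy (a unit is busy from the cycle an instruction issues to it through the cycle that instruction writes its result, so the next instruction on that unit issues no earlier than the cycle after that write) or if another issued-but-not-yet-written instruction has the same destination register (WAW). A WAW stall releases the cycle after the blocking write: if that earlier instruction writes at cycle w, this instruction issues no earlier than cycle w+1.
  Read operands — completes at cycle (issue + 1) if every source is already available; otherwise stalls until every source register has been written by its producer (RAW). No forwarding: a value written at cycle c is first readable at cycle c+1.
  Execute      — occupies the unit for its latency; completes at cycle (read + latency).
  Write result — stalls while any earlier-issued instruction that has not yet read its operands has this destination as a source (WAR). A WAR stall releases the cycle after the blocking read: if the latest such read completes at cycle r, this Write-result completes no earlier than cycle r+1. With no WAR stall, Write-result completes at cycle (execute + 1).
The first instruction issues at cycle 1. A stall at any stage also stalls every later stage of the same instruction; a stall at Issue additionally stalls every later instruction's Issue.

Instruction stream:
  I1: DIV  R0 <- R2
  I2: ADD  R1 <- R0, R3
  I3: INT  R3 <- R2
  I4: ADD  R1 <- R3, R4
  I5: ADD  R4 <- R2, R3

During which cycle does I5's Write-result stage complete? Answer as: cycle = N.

cycle = 25

  I1 | 1 | 2 | 10 | 11
  I2 | 2 | 12 | 14 | 15   RAW R0: wait I1 write@11
  I3 | 3 | 4 | 5 | 13   WAR R3: wait I2 read@12
  I4 | 16 | 17 | 19 | 20   struct: ADD busy until I2 writes@15
  I5 | 21 | 22 | 24 | 25   struct: ADD busy until I4 writes@20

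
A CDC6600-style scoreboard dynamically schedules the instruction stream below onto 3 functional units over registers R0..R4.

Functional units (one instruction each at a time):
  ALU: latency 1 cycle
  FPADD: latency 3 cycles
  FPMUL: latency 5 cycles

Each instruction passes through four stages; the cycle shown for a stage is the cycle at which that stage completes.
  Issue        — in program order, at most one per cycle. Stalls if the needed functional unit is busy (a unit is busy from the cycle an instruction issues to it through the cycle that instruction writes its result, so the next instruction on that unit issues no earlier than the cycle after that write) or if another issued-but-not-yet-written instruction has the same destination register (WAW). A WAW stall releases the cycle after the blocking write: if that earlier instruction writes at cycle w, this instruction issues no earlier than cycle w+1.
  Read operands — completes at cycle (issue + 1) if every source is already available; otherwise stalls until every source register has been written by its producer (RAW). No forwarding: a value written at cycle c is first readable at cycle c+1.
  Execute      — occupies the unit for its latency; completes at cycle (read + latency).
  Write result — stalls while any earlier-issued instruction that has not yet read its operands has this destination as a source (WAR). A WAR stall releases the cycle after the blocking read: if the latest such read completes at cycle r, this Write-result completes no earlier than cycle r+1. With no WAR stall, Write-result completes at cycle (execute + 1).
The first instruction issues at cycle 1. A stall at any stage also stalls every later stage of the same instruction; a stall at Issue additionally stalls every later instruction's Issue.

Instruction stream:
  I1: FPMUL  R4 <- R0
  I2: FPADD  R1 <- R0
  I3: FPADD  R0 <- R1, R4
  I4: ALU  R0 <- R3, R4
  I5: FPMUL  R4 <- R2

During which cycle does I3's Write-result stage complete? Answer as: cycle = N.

cycle = 13

1) issue 1, read 2, done 7, write 8
2) issue 2, read 3, done 6, write 7
3) issue 8, read 9, done 12, write 13  <struct: FPADD busy until I2 writes@7>
4) issue 14, read 15, done 16, write 17  <WAW R0: wait I3 write@13>
5) issue 15, read 16, done 21, write 22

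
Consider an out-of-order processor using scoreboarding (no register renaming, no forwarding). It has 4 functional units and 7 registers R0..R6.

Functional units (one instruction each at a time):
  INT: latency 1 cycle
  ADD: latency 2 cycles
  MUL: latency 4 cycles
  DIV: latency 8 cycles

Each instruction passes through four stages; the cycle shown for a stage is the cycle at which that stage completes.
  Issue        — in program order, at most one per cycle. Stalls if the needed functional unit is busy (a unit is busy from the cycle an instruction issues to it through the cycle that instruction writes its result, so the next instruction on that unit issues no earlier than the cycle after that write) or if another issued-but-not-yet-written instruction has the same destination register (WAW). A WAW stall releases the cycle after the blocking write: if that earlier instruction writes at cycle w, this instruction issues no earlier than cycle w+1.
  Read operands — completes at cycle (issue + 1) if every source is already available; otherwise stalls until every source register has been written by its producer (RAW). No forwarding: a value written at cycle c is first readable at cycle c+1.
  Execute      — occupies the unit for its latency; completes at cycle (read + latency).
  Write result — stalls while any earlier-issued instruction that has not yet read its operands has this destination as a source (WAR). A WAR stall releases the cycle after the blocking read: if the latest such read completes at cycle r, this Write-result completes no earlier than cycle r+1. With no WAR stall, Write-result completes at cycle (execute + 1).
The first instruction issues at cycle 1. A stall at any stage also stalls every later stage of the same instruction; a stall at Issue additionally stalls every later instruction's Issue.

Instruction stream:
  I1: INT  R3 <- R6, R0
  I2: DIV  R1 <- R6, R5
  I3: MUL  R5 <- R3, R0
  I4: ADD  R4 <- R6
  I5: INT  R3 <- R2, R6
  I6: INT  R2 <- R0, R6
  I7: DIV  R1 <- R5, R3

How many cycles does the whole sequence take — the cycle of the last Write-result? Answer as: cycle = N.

cycle = 23

c1: issue I1 (INT)
c2: I1 read-ops | issue I2 (DIV)
c3: I1 finished on INT | I2 read-ops | issue I3 (MUL)
c4: I1→R3 | issue I4 (ADD)
c5: I3 read-ops | I4 read-ops | issue I5 (INT)
c6: I5 read-ops
c7: I4 finished on ADD | I5 finished on INT
c8: I4→R4 | I5→R3
c9: I3 finished on MUL | issue I6 (INT)
c10: I3→R5 | I6 read-ops
c11: I2 finished on DIV | I6 finished on INT
c12: I2→R1 | I6→R2
c13: issue I7 (DIV)
c14: I7 read-ops
c22: I7 finished on DIV
c23: I7→R1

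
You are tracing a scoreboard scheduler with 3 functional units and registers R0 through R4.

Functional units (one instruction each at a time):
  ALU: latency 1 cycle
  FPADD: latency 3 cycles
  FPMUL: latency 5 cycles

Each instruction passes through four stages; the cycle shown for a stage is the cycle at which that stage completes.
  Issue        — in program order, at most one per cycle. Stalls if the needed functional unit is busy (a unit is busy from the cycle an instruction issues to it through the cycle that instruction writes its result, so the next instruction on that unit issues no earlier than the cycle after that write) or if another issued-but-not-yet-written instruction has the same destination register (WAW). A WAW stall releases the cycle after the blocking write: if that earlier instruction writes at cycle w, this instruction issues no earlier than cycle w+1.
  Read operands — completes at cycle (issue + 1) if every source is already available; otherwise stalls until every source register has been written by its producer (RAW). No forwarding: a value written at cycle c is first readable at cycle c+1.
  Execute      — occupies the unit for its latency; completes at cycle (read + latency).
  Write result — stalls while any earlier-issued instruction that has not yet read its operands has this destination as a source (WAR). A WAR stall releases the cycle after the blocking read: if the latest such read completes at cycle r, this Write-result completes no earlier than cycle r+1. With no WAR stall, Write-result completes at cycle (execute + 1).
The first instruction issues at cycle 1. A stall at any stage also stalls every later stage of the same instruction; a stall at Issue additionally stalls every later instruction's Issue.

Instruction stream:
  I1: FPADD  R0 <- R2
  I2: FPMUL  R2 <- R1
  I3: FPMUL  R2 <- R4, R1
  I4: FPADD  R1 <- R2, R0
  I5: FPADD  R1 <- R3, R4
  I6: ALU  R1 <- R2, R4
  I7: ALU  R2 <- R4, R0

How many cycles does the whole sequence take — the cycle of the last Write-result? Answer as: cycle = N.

[1] I1 issues→FPADD
[2] I1 reads · I2 issues→FPMUL
[3] I2 reads
[5] I1 exec-done
[6] I1 writes R0
[8] I2 exec-done
[9] I2 writes R2
[10] I3 issues→FPMUL
[11] I3 reads · I4 issues→FPADD
[16] I3 exec-done
[17] I3 writes R2
[18] I4 reads
[21] I4 exec-done
[22] I4 writes R1
[23] I5 issues→FPADD
[24] I5 reads
[27] I5 exec-done
[28] I5 writes R1
[29] I6 issues→ALU
[30] I6 reads
[31] I6 exec-done
[32] I6 writes R1
[33] I7 issues→ALU
[34] I7 reads
[35] I7 exec-done
[36] I7 writes R2

cycle = 36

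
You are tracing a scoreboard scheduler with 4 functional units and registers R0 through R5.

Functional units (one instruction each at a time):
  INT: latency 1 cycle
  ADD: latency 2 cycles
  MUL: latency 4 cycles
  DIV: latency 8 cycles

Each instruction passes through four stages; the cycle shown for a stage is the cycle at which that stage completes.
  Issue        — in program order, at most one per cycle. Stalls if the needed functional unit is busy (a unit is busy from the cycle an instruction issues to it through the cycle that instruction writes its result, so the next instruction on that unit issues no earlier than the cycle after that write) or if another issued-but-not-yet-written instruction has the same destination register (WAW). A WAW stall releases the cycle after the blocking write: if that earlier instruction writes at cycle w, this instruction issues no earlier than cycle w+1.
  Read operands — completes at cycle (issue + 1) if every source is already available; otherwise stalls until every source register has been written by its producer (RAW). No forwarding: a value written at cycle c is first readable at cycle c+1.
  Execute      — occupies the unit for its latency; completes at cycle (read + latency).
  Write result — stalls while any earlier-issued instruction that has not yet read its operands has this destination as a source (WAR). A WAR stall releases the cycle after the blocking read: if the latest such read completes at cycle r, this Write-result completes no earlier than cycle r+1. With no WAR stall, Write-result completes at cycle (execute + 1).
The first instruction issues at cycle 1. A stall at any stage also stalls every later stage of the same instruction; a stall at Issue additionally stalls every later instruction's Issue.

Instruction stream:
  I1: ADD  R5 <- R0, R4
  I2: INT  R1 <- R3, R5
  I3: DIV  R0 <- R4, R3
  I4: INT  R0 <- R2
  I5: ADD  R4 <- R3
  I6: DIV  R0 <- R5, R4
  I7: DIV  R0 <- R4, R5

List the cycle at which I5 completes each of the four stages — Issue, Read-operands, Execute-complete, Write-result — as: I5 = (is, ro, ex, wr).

I1 -> (1, 2, 4, 5)
I2 -> (2, 6, 7, 8)  // RAW R5: wait I1 write@5
I3 -> (3, 4, 12, 13)
I4 -> (14, 15, 16, 17)  // WAW R0: wait I3 write@13
I5 -> (15, 16, 18, 19)
I6 -> (18, 20, 28, 29)  // WAW R0: wait I4 write@17, RAW R4: wait I5 write@19
I7 -> (30, 31, 39, 40)  // struct: DIV busy until I6 writes@29

I5 = (15, 16, 18, 19)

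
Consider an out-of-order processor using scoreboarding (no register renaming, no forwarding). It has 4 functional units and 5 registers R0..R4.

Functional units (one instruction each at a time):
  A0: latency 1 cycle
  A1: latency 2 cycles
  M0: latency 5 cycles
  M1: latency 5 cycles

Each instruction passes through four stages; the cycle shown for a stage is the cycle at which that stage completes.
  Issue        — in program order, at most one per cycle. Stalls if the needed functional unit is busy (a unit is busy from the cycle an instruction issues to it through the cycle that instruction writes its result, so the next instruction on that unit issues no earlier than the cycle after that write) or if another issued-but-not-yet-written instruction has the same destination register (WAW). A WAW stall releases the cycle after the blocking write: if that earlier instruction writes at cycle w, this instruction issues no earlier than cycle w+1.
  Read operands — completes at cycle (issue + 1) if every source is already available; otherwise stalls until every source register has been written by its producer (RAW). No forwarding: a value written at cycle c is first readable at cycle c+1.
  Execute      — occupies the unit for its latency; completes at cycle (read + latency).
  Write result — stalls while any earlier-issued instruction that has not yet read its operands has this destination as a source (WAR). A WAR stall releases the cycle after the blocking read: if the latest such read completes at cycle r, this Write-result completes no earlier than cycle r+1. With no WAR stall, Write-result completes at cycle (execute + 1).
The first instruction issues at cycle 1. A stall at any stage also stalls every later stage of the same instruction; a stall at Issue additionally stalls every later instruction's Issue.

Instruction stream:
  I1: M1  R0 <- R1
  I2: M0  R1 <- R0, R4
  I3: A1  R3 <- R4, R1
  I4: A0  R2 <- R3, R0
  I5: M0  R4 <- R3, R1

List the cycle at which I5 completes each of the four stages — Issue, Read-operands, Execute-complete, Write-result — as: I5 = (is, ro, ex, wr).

I1: IS=1 RO=2 EX=7 WR=8
I2: IS=2 RO=9 EX=14 WR=15  [RAW R0: wait I1 write@8]
I3: IS=3 RO=16 EX=18 WR=19  [RAW R1: wait I2 write@15]
I4: IS=4 RO=20 EX=21 WR=22  [RAW R3: wait I3 write@19]
I5: IS=16 RO=20 EX=25 WR=26  [struct: M0 busy until I2 writes@15; RAW R3: wait I3 write@19]

I5 = (16, 20, 25, 26)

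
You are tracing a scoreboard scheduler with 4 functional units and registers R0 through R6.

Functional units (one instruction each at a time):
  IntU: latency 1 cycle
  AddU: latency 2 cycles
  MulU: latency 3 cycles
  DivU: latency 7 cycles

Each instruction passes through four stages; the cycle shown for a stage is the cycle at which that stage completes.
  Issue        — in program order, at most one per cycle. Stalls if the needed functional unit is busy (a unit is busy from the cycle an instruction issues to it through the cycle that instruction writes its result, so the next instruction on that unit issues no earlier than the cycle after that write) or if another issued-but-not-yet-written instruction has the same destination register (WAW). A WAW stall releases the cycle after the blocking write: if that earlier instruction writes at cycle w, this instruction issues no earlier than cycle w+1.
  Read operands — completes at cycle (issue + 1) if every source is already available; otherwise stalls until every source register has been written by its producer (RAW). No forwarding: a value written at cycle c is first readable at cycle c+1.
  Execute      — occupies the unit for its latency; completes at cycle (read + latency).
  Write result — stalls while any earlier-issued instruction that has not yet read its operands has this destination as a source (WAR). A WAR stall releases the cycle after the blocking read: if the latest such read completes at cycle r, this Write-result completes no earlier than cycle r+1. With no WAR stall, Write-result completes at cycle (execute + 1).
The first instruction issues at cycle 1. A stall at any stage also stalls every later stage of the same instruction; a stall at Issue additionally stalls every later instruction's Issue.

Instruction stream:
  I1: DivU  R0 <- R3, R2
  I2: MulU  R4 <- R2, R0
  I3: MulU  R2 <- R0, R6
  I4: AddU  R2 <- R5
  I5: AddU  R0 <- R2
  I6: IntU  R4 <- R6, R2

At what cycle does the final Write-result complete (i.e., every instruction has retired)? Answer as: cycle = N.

cycle = 31

cycle 1: I1 dispatched to DivU
cycle 2: I1 operands ready · I2 dispatched to MulU
cycle 9: I1 complete
cycle 10: R0←I1
cycle 11: I2 operands ready
cycle 14: I2 complete
cycle 15: R4←I2
cycle 16: I3 dispatched to MulU
cycle 17: I3 operands ready
cycle 20: I3 complete
cycle 21: R2←I3
cycle 22: I4 dispatched to AddU
cycle 23: I4 operands ready
cycle 25: I4 complete
cycle 26: R2←I4
cycle 27: I5 dispatched to AddU
cycle 28: I5 operands ready · I6 dispatched to IntU
cycle 29: I6 operands ready
cycle 30: I5 complete · I6 complete
cycle 31: R0←I5 · R4←I6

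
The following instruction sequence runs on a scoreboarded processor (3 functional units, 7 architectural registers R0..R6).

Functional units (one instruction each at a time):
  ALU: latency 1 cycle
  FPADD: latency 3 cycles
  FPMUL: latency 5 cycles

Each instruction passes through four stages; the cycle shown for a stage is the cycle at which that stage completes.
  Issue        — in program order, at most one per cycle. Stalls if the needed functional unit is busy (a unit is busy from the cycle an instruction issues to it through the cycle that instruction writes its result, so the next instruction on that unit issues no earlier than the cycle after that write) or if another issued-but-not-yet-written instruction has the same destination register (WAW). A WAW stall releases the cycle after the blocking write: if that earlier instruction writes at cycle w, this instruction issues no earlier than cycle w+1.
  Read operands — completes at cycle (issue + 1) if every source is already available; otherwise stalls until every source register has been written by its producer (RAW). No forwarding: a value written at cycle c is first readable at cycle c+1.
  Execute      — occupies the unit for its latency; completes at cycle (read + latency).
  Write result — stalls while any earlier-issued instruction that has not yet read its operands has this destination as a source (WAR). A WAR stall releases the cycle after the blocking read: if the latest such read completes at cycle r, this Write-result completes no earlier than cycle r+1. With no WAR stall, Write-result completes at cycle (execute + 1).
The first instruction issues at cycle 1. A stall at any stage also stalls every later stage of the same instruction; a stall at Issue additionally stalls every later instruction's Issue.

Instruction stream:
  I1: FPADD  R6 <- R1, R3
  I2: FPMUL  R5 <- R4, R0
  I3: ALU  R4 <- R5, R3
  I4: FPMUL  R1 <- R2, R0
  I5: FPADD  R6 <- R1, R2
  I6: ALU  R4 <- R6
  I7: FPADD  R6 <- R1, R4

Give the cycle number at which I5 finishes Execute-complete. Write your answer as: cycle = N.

[I1] 1/2/5/6
[I2] 2/3/8/9
[I3] 3/10/11/12  (RAW R5: wait I2 write@9)
[I4] 10/11/16/17  (struct: FPMUL busy until I2 writes@9)
[I5] 11/18/21/22  (RAW R1: wait I4 write@17)
[I6] 13/23/24/25  (struct: ALU busy until I3 writes@12; RAW R6: wait I5 write@22)
[I7] 23/26/29/30  (struct: FPADD busy until I5 writes@22; RAW R4: wait I6 write@25)

cycle = 21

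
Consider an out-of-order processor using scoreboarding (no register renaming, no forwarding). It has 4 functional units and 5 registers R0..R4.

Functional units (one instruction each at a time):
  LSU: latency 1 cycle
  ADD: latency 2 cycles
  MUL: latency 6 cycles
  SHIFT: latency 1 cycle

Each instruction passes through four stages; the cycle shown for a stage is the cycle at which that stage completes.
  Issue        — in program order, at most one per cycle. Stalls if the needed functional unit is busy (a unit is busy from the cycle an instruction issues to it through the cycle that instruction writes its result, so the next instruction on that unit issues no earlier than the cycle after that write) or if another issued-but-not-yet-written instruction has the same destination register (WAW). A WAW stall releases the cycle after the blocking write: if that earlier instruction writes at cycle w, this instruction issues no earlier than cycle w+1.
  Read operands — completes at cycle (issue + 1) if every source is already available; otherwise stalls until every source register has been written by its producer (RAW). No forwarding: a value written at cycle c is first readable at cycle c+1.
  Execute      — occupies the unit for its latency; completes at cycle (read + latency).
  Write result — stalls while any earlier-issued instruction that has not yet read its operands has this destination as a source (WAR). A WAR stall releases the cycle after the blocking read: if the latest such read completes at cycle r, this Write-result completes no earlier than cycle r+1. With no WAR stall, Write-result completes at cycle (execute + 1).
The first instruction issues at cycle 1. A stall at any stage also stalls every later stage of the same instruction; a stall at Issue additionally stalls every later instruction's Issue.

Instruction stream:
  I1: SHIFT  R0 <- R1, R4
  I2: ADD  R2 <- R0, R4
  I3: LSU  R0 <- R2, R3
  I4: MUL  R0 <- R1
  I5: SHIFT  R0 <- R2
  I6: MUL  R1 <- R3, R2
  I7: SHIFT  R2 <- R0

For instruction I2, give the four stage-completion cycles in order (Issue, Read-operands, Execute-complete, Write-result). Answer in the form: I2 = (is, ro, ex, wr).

I2 = (2, 5, 7, 8)

c1: I1 dispatched to SHIFT
c2: I1 operands ready · I2 dispatched to ADD
c3: I1 complete
c4: R0←I1
c5: I2 operands ready · I3 dispatched to LSU
c7: I2 complete
c8: R2←I2
c9: I3 operands ready
c10: I3 complete
c11: R0←I3
c12: I4 dispatched to MUL
c13: I4 operands ready
c19: I4 complete
c20: R0←I4
c21: I5 dispatched to SHIFT
c22: I5 operands ready · I6 dispatched to MUL
c23: I5 complete · I6 operands ready
c24: R0←I5
c25: I7 dispatched to SHIFT
c26: I7 operands ready
c27: I7 complete
c28: R2←I7
c29: I6 complete
c30: R1←I6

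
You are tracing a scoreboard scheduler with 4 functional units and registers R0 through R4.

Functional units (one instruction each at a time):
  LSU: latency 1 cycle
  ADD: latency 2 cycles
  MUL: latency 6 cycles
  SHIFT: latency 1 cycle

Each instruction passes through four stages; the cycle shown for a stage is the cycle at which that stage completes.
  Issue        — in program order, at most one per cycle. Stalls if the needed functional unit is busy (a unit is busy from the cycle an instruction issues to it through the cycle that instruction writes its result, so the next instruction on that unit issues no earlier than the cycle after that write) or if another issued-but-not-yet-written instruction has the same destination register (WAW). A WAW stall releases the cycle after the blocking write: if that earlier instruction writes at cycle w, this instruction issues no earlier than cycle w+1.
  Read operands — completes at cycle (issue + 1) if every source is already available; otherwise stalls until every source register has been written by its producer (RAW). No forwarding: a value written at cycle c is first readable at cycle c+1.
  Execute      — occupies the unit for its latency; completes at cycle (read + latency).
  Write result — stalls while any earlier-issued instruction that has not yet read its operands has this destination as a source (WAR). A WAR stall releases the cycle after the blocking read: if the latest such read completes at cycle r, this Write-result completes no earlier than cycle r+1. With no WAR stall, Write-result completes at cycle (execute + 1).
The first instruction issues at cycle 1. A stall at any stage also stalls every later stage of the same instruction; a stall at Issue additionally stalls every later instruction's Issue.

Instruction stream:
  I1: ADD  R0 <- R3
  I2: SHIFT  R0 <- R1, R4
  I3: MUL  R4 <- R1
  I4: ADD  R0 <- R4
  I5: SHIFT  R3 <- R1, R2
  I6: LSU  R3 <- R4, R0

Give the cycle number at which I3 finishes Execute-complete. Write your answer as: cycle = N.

1) issue 1, read 2, done 4, write 5
2) issue 6, read 7, done 8, write 9  <WAW R0: wait I1 write@5>
3) issue 7, read 8, done 14, write 15
4) issue 10, read 16, done 18, write 19  <WAW R0: wait I2 write@9 / RAW R4: wait I3 write@15>
5) issue 11, read 12, done 13, write 14
6) issue 15, read 20, done 21, write 22  <WAW R3: wait I5 write@14 / RAW R0: wait I4 write@19>

cycle = 14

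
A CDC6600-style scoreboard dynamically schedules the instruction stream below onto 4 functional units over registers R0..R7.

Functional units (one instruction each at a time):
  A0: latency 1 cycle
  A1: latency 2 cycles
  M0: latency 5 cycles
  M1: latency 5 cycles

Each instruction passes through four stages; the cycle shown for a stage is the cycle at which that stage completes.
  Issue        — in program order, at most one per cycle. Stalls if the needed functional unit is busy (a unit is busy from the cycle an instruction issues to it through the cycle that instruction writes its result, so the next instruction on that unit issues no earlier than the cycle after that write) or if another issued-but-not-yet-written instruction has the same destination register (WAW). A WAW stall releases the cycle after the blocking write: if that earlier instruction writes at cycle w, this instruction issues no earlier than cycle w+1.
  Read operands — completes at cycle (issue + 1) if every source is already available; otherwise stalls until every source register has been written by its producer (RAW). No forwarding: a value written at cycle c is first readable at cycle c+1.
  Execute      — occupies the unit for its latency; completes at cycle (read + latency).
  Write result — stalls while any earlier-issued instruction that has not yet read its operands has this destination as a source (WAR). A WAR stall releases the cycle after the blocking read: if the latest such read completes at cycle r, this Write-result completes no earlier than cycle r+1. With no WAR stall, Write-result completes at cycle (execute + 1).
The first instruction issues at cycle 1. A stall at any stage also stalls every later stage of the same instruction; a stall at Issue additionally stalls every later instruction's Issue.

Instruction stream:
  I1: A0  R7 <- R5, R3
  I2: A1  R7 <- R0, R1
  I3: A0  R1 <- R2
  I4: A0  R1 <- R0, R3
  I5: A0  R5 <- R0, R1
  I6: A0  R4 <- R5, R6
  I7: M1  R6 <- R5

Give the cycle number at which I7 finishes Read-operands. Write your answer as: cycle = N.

cycle 1: I1 dispatched to A0
cycle 2: I1 operands ready
cycle 3: I1 complete
cycle 4: R7←I1
cycle 5: I2 dispatched to A1
cycle 6: I2 operands ready, I3 dispatched to A0
cycle 7: I3 operands ready
cycle 8: I2 complete, I3 complete
cycle 9: R7←I2, R1←I3
cycle 10: I4 dispatched to A0
cycle 11: I4 operands ready
cycle 12: I4 complete
cycle 13: R1←I4
cycle 14: I5 dispatched to A0
cycle 15: I5 operands ready
cycle 16: I5 complete
cycle 17: R5←I5
cycle 18: I6 dispatched to A0
cycle 19: I6 operands ready, I7 dispatched to M1
cycle 20: I6 complete, I7 operands ready
cycle 21: R4←I6
cycle 25: I7 complete
cycle 26: R6←I7

cycle = 20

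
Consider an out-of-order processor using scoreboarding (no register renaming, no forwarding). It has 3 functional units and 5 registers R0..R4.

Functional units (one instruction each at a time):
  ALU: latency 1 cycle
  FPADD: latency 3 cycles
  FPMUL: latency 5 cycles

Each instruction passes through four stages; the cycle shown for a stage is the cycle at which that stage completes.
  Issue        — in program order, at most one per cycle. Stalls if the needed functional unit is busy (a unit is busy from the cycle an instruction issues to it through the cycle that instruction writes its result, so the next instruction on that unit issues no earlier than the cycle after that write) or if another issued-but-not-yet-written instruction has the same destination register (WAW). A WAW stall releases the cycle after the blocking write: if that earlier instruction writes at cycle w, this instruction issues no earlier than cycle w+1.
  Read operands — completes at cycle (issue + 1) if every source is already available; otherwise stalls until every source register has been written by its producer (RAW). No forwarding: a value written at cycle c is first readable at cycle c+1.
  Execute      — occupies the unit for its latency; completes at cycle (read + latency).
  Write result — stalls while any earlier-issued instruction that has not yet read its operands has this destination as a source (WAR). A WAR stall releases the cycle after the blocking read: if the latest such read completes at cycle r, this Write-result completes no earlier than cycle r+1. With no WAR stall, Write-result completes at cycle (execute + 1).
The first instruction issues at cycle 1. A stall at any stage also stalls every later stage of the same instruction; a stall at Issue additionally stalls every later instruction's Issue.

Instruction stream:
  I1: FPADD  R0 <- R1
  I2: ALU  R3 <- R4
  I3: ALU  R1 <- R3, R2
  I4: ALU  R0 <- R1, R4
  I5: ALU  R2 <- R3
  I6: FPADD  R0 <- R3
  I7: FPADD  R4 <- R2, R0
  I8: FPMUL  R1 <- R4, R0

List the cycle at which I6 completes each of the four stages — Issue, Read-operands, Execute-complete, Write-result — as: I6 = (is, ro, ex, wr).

I1 -> (1, 2, 5, 6)
I2 -> (2, 3, 4, 5)
I3 -> (6, 7, 8, 9)  // struct: ALU busy until I2 writes@5
I4 -> (10, 11, 12, 13)  // struct: ALU busy until I3 writes@9
I5 -> (14, 15, 16, 17)  // struct: ALU busy until I4 writes@13
I6 -> (15, 16, 19, 20)
I7 -> (21, 22, 25, 26)  // struct: FPADD busy until I6 writes@20
I8 -> (22, 27, 32, 33)  // RAW R4: wait I7 write@26

I6 = (15, 16, 19, 20)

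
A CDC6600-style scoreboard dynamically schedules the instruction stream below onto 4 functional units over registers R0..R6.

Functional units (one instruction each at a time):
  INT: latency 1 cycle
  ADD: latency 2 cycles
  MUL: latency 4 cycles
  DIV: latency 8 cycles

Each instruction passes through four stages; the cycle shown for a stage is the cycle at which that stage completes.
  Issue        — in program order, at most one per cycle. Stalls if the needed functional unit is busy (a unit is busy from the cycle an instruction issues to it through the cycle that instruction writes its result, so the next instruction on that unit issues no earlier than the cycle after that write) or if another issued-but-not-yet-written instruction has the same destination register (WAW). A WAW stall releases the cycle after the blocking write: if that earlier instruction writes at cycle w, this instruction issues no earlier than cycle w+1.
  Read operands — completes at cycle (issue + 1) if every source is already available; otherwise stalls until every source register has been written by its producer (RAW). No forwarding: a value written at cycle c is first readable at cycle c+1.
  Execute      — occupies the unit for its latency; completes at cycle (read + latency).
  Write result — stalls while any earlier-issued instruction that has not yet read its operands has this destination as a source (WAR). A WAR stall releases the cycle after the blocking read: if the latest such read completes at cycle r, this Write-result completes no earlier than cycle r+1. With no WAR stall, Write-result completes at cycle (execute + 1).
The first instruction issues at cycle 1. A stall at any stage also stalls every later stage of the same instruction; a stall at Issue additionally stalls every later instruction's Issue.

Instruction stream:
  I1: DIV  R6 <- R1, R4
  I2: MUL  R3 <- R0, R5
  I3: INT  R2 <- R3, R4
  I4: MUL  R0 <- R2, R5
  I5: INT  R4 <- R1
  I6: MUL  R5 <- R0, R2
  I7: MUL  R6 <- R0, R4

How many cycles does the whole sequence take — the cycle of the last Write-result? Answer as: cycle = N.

t=1  issue I1 (DIV)
t=2  I1 read-ops · issue I2 (MUL)
t=3  I2 read-ops · issue I3 (INT)
t=7  I2 finished on MUL
t=8  I2→R3
t=9  I3 read-ops · issue I4 (MUL)
t=10  I1 finished on DIV · I3 finished on INT
t=11  I1→R6 · I3→R2
t=12  I4 read-ops · issue I5 (INT)
t=13  I5 read-ops
t=14  I5 finished on INT
t=15  I5→R4
t=16  I4 finished on MUL
t=17  I4→R0
t=18  issue I6 (MUL)
t=19  I6 read-ops
t=23  I6 finished on MUL
t=24  I6→R5
t=25  issue I7 (MUL)
t=26  I7 read-ops
t=30  I7 finished on MUL
t=31  I7→R6

cycle = 31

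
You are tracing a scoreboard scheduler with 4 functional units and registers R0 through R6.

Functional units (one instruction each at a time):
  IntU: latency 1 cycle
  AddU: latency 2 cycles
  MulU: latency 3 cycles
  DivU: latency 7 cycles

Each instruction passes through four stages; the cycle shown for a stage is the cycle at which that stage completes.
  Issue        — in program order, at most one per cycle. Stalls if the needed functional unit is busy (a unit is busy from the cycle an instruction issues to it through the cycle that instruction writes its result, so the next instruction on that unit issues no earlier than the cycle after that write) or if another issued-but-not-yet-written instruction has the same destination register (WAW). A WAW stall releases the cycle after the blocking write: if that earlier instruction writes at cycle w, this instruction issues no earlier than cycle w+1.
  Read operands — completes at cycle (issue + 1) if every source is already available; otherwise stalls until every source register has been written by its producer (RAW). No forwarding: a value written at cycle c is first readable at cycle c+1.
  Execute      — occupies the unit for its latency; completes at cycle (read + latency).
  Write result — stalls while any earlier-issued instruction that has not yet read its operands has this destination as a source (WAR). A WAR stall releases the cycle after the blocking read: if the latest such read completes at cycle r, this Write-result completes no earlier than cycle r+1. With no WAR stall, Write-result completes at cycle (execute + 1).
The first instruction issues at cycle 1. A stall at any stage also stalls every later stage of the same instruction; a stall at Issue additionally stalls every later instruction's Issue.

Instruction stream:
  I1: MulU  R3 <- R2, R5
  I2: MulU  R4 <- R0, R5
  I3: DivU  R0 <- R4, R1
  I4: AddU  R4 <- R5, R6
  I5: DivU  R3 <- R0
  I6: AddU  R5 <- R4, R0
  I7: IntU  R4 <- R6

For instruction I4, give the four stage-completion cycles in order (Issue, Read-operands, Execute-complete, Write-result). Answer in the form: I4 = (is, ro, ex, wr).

I1  is:1  ro:2  ex:5  wr:6
I2  is:7  ro:8  ex:11  wr:12  — struct: MulU busy until I1 writes@6
I3  is:8  ro:13  ex:20  wr:21  — RAW R4: wait I2 write@12
I4  is:13  ro:14  ex:16  wr:17  — WAW R4: wait I2 write@12
I5  is:22  ro:23  ex:30  wr:31  — struct: DivU busy until I3 writes@21
I6  is:23  ro:24  ex:26  wr:27
I7  is:24  ro:25  ex:26  wr:27

I4 = (13, 14, 16, 17)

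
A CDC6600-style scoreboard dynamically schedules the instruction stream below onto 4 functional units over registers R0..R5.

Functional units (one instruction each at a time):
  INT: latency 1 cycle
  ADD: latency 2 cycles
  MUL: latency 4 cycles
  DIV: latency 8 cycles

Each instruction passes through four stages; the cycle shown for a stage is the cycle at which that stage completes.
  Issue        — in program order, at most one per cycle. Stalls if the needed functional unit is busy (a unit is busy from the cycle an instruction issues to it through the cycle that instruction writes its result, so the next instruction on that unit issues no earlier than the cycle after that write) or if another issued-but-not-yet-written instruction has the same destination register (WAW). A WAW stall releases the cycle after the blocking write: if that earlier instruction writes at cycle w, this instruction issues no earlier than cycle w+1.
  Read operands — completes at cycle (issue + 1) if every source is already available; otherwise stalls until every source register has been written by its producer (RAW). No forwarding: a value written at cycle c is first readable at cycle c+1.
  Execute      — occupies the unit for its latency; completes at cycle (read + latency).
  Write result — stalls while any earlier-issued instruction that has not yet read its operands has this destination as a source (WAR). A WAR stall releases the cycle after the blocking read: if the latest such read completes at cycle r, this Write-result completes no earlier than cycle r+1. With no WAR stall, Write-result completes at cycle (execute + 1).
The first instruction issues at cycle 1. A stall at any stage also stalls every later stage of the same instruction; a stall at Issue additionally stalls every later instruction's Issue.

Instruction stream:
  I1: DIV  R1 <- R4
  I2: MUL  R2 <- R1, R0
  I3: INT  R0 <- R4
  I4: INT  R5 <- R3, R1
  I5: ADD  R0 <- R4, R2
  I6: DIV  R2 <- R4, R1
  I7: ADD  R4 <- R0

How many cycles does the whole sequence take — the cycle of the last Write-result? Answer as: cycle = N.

cycle = 28

c1: I1→DIV
c2: I1 RO; I2→MUL
c3: I3→INT
c4: I3 RO
c5: I3 EX
c10: I1 EX
c11: I1 WR R1
c12: I2 RO
c13: I3 WR R0
c14: I4→INT
c15: I4 RO; I5→ADD
c16: I2 EX; I4 EX
c17: I2 WR R2; I4 WR R5
c18: I5 RO; I6→DIV
c19: I6 RO
c20: I5 EX
c21: I5 WR R0
c22: I7→ADD
c23: I7 RO
c25: I7 EX
c26: I7 WR R4
c27: I6 EX
c28: I6 WR R2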